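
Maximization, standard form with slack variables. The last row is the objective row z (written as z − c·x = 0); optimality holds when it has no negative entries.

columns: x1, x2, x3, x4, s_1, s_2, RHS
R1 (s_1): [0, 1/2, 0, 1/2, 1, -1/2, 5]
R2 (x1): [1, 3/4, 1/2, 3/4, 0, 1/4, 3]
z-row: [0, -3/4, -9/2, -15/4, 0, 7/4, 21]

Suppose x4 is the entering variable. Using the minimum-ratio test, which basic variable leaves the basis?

x1

Column x4 entries and ratios — s_1: 5/(1/2) = 10; x1: 3/(3/4) = 4.
Smallest ratio is 4 in the row of x1, so x1 leaves.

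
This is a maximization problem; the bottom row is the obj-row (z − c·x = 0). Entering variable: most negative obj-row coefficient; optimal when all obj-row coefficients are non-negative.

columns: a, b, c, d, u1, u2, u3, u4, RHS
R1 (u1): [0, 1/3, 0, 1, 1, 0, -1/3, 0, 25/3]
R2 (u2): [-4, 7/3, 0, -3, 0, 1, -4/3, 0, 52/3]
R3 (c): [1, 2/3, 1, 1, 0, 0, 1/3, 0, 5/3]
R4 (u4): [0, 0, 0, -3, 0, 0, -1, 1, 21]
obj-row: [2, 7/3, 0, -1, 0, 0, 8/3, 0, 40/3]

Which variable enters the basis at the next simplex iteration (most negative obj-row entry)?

Negative obj-row entries: d: -1.
The most negative is -1 in column d, so d enters.

d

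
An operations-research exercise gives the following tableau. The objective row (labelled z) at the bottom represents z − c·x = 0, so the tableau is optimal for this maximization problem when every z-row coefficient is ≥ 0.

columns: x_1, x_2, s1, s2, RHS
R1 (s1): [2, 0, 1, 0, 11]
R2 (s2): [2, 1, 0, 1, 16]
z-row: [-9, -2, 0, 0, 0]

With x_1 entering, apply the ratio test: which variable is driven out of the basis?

s1

Column x_1 entries and ratios — s1: 11/2 = 11/2; s2: 16/2 = 8.
Smallest ratio is 11/2 in the row of s1, so s1 leaves.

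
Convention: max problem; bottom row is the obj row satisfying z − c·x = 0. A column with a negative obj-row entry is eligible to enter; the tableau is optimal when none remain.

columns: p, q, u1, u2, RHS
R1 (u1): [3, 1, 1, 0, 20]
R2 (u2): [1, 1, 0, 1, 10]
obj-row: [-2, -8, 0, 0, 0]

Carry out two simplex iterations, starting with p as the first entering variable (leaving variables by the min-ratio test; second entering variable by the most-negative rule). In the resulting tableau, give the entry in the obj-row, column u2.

11

Ratio test on column p — row 1: 20/3 = 20/3; row 2: 10/1 = 10. Minimum is 20/3 at row 1 (u1 leaves); pivot element 3.
Divide row 1 by 3; eliminate column p from the other rows.
Second iteration: most negative obj-row entry is -22/3 in column q, so q enters.
Ratio test on column q — row 1: (20/3)/(1/3) = 20; row 2: (10/3)/(2/3) = 5. Minimum is 5 at row 2 (u2 leaves); pivot element 2/3.
Divide row 2 by 2/3; eliminate column q from the other rows.
After both pivots, the entry at the obj-row, column u2 is 11.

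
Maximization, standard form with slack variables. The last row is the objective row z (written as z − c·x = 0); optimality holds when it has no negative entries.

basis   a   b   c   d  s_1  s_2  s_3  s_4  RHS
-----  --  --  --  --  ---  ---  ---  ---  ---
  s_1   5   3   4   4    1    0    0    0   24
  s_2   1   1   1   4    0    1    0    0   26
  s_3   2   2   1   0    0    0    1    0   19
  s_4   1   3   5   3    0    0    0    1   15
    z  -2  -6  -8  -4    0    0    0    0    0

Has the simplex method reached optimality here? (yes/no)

The z-row has a negative entry -8 in column c, so it is not optimal.

no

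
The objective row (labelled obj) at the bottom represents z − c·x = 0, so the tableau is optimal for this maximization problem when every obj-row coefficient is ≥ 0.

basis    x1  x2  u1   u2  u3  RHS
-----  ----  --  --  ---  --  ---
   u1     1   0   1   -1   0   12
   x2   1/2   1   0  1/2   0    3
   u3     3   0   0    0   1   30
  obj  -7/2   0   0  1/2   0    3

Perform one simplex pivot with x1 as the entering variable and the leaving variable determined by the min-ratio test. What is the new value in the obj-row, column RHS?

Ratio test on column x1 — row 1: 12/1 = 12; row 2: 3/(1/2) = 6; row 3: 30/3 = 10. Minimum is 6 at row 2 (x2 leaves); pivot element 1/2.
Divide row 2 by 1/2; eliminate column x1 from the other rows.
obj-row update in column RHS: 3 − (-7/2)·6 = 24.

24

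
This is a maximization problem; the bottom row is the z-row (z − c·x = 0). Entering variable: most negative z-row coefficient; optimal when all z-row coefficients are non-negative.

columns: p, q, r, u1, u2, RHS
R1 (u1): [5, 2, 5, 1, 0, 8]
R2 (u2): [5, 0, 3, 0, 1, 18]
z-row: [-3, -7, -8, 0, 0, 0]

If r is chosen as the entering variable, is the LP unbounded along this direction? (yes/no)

no

Column r has positive entries in row(s) 1, 2, so the ratio test bounds it — not unbounded.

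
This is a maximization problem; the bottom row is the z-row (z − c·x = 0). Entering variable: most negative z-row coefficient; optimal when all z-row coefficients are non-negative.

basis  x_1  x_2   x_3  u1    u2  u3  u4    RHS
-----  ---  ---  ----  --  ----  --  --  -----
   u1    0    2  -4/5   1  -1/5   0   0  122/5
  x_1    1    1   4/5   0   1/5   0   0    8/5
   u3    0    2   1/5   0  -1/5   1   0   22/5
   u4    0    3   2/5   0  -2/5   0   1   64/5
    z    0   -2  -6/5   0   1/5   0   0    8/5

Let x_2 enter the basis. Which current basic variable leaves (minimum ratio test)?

Column x_2 entries and ratios — u1: (122/5)/2 = 61/5; x_1: (8/5)/1 = 8/5; u3: (22/5)/2 = 11/5; u4: (64/5)/3 = 64/15.
Smallest ratio is 8/5 in the row of x_1, so x_1 leaves.

x_1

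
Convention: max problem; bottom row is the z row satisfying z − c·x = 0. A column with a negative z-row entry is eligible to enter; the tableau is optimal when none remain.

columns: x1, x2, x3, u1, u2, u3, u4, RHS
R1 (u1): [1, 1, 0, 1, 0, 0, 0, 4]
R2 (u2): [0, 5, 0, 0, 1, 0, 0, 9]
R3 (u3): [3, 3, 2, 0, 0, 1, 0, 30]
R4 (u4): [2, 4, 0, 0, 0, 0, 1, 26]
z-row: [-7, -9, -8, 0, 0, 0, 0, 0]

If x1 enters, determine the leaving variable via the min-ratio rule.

u1

Column x1 entries and ratios — u1: 4/1 = 4; u2: 0 ≤ 0, skip; u3: 30/3 = 10; u4: 26/2 = 13.
Smallest ratio is 4 in the row of u1, so u1 leaves.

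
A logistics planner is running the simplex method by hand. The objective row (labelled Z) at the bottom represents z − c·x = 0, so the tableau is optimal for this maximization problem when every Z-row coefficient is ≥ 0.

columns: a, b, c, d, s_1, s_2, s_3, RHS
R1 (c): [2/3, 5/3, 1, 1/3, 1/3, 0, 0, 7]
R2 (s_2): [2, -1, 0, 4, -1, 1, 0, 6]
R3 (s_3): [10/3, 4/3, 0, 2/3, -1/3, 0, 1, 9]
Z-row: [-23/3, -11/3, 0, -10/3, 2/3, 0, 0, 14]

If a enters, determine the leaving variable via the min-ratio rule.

Column a entries and ratios — c: 7/(2/3) = 21/2; s_2: 6/2 = 3; s_3: 9/(10/3) = 27/10.
Smallest ratio is 27/10 in the row of s_3, so s_3 leaves.

s_3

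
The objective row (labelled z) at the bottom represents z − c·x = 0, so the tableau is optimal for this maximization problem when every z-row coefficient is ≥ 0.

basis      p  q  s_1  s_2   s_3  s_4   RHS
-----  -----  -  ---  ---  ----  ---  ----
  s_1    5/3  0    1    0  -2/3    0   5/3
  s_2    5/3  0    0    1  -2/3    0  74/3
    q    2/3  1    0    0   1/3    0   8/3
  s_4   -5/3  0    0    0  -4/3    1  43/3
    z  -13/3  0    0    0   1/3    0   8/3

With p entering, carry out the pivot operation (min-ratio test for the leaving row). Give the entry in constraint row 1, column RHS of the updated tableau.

Ratio test on column p — row 1: (5/3)/(5/3) = 1; row 2: (74/3)/(5/3) = 74/5; row 3: (8/3)/(2/3) = 4; row 4: entry -5/3 ≤ 0. Minimum is 1 at row 1 (s_1 leaves); pivot element 5/3.
Divide row 1 by 5/3; eliminate column p from the other rows.
In the new row 1, the RHS entry is the old entry divided by the pivot: (5/3)/(5/3) = 1.

1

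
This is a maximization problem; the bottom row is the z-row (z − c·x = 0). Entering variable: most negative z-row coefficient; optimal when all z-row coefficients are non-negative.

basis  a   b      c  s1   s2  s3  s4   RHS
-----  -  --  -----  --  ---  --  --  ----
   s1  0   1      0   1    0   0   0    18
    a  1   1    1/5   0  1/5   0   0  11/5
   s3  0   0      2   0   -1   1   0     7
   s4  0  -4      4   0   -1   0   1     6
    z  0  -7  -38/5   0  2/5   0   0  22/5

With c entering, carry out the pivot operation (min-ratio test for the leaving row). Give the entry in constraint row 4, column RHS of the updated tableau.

Ratio test on column c — row 1: entry 0 ≤ 0; row 2: (11/5)/(1/5) = 11; row 3: 7/2 = 7/2; row 4: 6/4 = 3/2. Minimum is 3/2 at row 4 (s4 leaves); pivot element 4.
Divide row 4 by 4; eliminate column c from the other rows.
In the new row 4, the RHS entry is the old entry divided by the pivot: 6/4 = 3/2.

3/2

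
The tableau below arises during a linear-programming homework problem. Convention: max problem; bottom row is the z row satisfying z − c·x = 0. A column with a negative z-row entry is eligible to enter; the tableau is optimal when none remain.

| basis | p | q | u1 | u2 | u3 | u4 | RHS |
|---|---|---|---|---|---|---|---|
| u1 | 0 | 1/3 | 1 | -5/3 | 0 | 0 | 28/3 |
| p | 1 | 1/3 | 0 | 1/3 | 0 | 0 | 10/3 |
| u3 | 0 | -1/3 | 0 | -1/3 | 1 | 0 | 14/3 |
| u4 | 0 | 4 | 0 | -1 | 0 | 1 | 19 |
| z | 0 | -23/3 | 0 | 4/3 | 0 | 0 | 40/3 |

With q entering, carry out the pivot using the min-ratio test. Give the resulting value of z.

199/4

Ratio test on column q — row 1: (28/3)/(1/3) = 28; row 2: (10/3)/(1/3) = 10; row 3: entry -1/3 ≤ 0; row 4: 19/4 = 19/4. Minimum is 19/4 at row 4 (u4 leaves); pivot element 4.
Pivot on row 4; the z-row RHS becomes 40/3 − (-23/3)·(19/4) = 199/4.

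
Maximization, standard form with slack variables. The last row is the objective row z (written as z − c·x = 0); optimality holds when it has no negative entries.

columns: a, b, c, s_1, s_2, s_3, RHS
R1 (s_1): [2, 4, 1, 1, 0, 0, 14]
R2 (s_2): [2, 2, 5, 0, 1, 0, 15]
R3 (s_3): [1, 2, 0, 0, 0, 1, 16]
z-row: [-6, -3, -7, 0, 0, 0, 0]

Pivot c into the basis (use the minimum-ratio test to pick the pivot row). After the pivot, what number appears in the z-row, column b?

-1/5

Ratio test on column c — row 1: 14/1 = 14; row 2: 15/5 = 3; row 3: entry 0 ≤ 0. Minimum is 3 at row 2 (s_2 leaves); pivot element 5.
Divide row 2 by 5; eliminate column c from the other rows.
z-row update in column b: -3 − (-7)·(2/5) = -1/5.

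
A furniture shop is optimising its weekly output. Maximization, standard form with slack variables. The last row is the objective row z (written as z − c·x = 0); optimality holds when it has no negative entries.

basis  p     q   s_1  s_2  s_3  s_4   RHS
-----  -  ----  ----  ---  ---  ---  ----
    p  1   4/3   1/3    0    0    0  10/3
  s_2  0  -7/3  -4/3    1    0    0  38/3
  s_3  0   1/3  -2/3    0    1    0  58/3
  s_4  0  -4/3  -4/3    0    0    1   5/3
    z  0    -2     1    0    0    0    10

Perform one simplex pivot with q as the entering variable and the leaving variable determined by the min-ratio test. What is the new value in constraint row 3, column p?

Ratio test on column q — row 1: (10/3)/(4/3) = 5/2; row 2: entry -7/3 ≤ 0; row 3: (58/3)/(1/3) = 58; row 4: entry -4/3 ≤ 0. Minimum is 5/2 at row 1 (p leaves); pivot element 4/3.
Divide row 1 by 4/3; eliminate column q from the other rows.
Row 3 update in column p: 0 − (1/3)·(3/4) = -1/4.

-1/4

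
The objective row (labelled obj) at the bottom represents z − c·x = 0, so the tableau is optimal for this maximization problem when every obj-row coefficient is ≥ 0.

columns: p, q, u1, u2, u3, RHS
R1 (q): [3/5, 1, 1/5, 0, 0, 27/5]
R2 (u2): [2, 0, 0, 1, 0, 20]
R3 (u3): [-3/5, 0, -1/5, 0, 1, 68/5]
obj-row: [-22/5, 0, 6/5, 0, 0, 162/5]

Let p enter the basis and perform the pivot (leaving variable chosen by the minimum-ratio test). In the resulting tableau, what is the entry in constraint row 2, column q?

-10/3

Ratio test on column p — row 1: (27/5)/(3/5) = 9; row 2: 20/2 = 10; row 3: entry -3/5 ≤ 0. Minimum is 9 at row 1 (q leaves); pivot element 3/5.
Divide row 1 by 3/5; eliminate column p from the other rows.
Row 2 update in column q: 0 − 2·(5/3) = -10/3.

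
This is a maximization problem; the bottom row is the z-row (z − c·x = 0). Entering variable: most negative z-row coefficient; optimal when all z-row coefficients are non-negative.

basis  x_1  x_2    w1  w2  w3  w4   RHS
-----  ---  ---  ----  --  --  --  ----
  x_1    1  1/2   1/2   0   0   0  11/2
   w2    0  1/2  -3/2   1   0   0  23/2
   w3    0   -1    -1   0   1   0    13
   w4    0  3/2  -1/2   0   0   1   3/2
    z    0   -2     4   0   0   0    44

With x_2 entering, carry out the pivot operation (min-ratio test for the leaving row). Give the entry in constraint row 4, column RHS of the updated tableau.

Ratio test on column x_2 — row 1: (11/2)/(1/2) = 11; row 2: (23/2)/(1/2) = 23; row 3: entry -1 ≤ 0; row 4: (3/2)/(3/2) = 1. Minimum is 1 at row 4 (w4 leaves); pivot element 3/2.
Divide row 4 by 3/2; eliminate column x_2 from the other rows.
In the new row 4, the RHS entry is the old entry divided by the pivot: (3/2)/(3/2) = 1.

1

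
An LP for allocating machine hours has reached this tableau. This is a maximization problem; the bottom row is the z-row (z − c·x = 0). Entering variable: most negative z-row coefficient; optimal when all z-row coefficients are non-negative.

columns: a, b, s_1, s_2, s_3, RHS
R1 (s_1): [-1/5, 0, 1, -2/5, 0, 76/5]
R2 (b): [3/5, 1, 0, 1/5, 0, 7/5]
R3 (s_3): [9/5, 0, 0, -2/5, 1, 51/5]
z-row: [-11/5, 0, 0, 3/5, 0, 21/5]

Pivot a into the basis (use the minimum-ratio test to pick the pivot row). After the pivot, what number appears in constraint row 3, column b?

-3

Ratio test on column a — row 1: entry -1/5 ≤ 0; row 2: (7/5)/(3/5) = 7/3; row 3: (51/5)/(9/5) = 17/3. Minimum is 7/3 at row 2 (b leaves); pivot element 3/5.
Divide row 2 by 3/5; eliminate column a from the other rows.
Row 3 update in column b: 0 − (9/5)·(5/3) = -3.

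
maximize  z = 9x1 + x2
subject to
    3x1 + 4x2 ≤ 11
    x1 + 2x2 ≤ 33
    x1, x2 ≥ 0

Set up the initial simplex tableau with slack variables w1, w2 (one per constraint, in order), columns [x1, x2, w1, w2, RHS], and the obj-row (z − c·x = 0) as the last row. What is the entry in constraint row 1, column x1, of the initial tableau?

3

Constraint 1 has coefficient 3 on x1.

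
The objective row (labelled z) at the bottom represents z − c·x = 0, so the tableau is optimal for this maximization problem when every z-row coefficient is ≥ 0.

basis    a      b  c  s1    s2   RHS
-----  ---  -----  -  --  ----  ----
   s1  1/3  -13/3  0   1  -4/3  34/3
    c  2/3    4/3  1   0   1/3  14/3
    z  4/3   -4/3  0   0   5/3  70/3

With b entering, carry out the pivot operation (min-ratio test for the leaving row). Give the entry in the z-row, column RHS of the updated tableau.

Ratio test on column b — row 1: entry -13/3 ≤ 0; row 2: (14/3)/(4/3) = 7/2. Minimum is 7/2 at row 2 (c leaves); pivot element 4/3.
Divide row 2 by 4/3; eliminate column b from the other rows.
z-row update in column RHS: 70/3 − (-4/3)·(7/2) = 28.

28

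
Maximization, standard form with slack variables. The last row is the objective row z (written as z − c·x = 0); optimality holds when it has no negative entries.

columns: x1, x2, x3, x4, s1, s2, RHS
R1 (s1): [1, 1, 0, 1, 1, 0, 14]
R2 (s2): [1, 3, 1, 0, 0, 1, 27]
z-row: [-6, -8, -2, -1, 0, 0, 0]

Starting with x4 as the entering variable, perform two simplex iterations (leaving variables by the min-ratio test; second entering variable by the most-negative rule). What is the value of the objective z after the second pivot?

Ratio test on column x4 — row 1: 14/1 = 14; row 2: entry 0 ≤ 0. Minimum is 14 at row 1 (s1 leaves); pivot element 1.
Pivot on row 1; the z-row RHS becomes 0 − (-1)·14 = 14.
Next entering variable (most negative z-row entry -7): x2.
Ratio test on column x2 — row 1: 14/1 = 14; row 2: 27/3 = 9. Minimum is 9 at row 2 (s2 leaves); pivot element 3.
After the second pivot the z-row RHS is 14 − (-7)·9 = 77.

77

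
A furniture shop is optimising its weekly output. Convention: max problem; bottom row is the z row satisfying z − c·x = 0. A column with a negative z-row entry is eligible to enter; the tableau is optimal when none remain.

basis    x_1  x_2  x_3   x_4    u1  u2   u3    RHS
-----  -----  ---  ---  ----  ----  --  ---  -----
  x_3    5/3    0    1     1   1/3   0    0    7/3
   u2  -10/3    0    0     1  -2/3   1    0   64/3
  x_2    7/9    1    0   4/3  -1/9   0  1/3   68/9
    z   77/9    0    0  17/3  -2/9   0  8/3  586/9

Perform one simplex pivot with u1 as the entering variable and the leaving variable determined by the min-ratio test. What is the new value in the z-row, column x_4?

19/3

Ratio test on column u1 — row 1: (7/3)/(1/3) = 7; row 2: entry -2/3 ≤ 0; row 3: entry -1/9 ≤ 0. Minimum is 7 at row 1 (x_3 leaves); pivot element 1/3.
Divide row 1 by 1/3; eliminate column u1 from the other rows.
z-row update in column x_4: 17/3 − (-2/9)·3 = 19/3.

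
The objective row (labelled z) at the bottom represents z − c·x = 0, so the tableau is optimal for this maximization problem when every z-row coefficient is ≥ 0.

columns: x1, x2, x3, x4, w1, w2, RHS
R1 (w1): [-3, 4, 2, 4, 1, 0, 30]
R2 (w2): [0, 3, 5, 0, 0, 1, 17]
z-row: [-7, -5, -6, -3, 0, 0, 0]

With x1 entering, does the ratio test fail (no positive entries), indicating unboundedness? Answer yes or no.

yes

Every constraint-row entry in column x1 is ≤ 0, so increasing x1 is unbounded.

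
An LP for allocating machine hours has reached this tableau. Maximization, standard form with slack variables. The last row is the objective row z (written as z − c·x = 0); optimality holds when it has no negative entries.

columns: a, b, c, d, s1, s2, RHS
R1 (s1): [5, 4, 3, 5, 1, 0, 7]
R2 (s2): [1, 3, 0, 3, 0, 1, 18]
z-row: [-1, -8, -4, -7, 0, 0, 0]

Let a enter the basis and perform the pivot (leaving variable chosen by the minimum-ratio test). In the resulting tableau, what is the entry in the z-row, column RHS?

7/5

Ratio test on column a — row 1: 7/5 = 7/5; row 2: 18/1 = 18. Minimum is 7/5 at row 1 (s1 leaves); pivot element 5.
Divide row 1 by 5; eliminate column a from the other rows.
z-row update in column RHS: 0 − (-1)·(7/5) = 7/5.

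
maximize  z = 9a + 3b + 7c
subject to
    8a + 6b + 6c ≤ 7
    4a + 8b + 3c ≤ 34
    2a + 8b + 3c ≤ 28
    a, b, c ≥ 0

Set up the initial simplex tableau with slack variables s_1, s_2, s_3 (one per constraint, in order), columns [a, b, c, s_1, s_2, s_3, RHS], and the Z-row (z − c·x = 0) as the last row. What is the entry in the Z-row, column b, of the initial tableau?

-3

The Z-row carries the negated objective coefficients: the b entry is -3.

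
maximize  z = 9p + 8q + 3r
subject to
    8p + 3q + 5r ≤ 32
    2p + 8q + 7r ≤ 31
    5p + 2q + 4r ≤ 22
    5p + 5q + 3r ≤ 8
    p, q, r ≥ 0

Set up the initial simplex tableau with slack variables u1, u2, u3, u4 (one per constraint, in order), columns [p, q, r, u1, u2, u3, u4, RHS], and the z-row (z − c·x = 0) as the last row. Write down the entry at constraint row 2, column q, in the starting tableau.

8

Constraint 2 has coefficient 8 on q.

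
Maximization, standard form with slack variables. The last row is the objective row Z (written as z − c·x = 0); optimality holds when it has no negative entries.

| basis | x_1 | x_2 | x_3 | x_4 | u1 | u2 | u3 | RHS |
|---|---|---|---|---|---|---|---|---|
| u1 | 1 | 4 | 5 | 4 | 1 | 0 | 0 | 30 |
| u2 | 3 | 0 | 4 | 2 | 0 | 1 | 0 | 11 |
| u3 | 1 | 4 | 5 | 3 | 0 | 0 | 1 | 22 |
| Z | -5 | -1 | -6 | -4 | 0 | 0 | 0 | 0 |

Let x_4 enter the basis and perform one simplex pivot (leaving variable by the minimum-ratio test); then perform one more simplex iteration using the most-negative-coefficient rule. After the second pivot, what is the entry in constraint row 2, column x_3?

Ratio test on column x_4 — row 1: 30/4 = 15/2; row 2: 11/2 = 11/2; row 3: 22/3 = 22/3. Minimum is 11/2 at row 2 (u2 leaves); pivot element 2.
Divide row 2 by 2; eliminate column x_4 from the other rows.
Second iteration: most negative Z-row entry is -1 in column x_2, so x_2 enters.
Ratio test on column x_2 — row 1: 8/4 = 2; row 2: entry 0 ≤ 0; row 3: (11/2)/4 = 11/8. Minimum is 11/8 at row 3 (u3 leaves); pivot element 4.
Divide row 3 by 4; eliminate column x_2 from the other rows.
After both pivots, the entry at constraint row 2, column x_3 is 2.

2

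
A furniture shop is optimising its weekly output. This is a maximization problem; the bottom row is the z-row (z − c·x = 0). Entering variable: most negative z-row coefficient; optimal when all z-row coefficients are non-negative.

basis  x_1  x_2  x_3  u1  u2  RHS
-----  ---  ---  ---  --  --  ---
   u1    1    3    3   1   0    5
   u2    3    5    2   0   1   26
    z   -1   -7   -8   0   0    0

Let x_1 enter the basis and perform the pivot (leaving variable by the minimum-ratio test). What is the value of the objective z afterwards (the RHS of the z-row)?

Ratio test on column x_1 — row 1: 5/1 = 5; row 2: 26/3 = 26/3. Minimum is 5 at row 1 (u1 leaves); pivot element 1.
Pivot on row 1; the z-row RHS becomes 0 − (-1)·5 = 5.

5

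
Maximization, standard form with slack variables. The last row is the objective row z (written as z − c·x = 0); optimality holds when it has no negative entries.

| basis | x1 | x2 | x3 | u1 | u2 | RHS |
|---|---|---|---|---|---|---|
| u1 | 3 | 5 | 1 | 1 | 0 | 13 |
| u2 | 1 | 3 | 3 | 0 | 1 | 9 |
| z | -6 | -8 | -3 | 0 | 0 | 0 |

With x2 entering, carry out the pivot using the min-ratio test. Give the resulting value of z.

Ratio test on column x2 — row 1: 13/5 = 13/5; row 2: 9/3 = 3. Minimum is 13/5 at row 1 (u1 leaves); pivot element 5.
Pivot on row 1; the z-row RHS becomes 0 − (-8)·(13/5) = 104/5.

104/5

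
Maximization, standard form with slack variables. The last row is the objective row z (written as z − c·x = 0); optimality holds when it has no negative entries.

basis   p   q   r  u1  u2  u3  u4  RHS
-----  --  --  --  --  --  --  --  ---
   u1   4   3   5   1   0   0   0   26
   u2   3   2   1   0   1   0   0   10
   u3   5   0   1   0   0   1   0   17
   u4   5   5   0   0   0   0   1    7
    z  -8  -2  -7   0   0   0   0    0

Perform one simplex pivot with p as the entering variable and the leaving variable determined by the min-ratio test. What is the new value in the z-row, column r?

Ratio test on column p — row 1: 26/4 = 13/2; row 2: 10/3 = 10/3; row 3: 17/5 = 17/5; row 4: 7/5 = 7/5. Minimum is 7/5 at row 4 (u4 leaves); pivot element 5.
Divide row 4 by 5; eliminate column p from the other rows.
z-row update in column r: -7 − (-8)·0 = -7.

-7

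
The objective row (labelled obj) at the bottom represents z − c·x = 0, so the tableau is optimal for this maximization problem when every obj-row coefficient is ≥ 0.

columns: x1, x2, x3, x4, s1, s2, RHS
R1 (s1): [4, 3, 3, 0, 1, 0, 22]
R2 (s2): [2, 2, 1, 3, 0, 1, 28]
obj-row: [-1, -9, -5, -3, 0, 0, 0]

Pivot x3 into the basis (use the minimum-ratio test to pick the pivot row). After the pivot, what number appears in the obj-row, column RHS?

Ratio test on column x3 — row 1: 22/3 = 22/3; row 2: 28/1 = 28. Minimum is 22/3 at row 1 (s1 leaves); pivot element 3.
Divide row 1 by 3; eliminate column x3 from the other rows.
obj-row update in column RHS: 0 − (-5)·(22/3) = 110/3.

110/3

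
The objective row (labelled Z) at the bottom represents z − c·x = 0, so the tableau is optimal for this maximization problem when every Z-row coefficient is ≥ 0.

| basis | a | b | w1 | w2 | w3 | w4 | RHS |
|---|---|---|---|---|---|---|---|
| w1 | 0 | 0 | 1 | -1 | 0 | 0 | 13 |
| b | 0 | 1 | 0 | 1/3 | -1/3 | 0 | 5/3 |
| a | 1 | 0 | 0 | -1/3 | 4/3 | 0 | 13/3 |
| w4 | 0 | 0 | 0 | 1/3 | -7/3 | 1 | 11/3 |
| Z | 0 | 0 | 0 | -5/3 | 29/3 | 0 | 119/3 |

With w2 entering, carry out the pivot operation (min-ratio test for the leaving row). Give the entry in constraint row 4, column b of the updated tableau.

Ratio test on column w2 — row 1: entry -1 ≤ 0; row 2: (5/3)/(1/3) = 5; row 3: entry -1/3 ≤ 0; row 4: (11/3)/(1/3) = 11. Minimum is 5 at row 2 (b leaves); pivot element 1/3.
Divide row 2 by 1/3; eliminate column w2 from the other rows.
Row 4 update in column b: 0 − (1/3)·3 = -1.

-1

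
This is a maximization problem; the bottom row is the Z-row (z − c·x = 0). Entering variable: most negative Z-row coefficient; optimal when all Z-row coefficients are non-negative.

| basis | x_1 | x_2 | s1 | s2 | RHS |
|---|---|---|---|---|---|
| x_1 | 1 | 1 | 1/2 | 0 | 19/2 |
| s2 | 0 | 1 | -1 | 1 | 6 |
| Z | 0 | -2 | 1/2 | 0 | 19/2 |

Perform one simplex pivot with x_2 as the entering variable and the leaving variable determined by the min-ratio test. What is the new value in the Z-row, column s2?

2

Ratio test on column x_2 — row 1: (19/2)/1 = 19/2; row 2: 6/1 = 6. Minimum is 6 at row 2 (s2 leaves); pivot element 1.
Divide row 2 by 1; eliminate column x_2 from the other rows.
Z-row update in column s2: 0 − (-2)·1 = 2.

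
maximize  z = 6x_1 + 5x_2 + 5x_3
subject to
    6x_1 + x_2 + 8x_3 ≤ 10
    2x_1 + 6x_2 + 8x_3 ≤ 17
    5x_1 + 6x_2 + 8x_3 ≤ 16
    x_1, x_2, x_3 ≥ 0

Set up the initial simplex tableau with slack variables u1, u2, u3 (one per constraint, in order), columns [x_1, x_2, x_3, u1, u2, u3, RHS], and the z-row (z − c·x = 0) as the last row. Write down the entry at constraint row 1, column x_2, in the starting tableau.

1

Constraint 1 has coefficient 1 on x_2.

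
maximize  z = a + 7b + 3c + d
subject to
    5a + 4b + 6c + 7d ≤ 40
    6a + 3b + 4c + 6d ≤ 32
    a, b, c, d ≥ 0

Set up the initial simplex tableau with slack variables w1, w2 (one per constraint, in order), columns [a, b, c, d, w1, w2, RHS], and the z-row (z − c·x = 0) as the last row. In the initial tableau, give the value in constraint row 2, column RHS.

The RHS of constraint 2 is b_2 = 32.

32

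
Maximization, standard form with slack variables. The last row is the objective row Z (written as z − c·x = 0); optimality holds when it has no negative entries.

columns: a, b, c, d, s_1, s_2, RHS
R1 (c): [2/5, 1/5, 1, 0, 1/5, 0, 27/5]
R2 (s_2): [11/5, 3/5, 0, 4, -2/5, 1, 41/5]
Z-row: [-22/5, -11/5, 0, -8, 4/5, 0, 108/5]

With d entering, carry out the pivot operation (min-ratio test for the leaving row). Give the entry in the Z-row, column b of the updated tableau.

-1

Ratio test on column d — row 1: entry 0 ≤ 0; row 2: (41/5)/4 = 41/20. Minimum is 41/20 at row 2 (s_2 leaves); pivot element 4.
Divide row 2 by 4; eliminate column d from the other rows.
Z-row update in column b: -11/5 − (-8)·(3/20) = -1.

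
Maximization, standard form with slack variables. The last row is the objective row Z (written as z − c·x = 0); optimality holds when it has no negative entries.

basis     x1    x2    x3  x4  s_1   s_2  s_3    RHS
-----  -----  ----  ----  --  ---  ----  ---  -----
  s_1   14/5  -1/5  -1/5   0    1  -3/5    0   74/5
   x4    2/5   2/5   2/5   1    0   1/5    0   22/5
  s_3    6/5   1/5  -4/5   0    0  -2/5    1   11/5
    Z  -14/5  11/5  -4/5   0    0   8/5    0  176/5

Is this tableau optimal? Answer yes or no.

The Z-row has a negative entry -14/5 in column x1, so it is not optimal.

no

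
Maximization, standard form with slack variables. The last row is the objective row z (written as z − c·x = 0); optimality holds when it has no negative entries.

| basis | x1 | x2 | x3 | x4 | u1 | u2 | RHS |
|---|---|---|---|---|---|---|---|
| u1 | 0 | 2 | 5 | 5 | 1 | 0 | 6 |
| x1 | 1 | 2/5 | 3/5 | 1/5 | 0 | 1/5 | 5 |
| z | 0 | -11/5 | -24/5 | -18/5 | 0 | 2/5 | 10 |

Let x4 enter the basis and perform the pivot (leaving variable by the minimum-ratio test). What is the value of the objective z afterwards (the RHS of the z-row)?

358/25

Ratio test on column x4 — row 1: 6/5 = 6/5; row 2: 5/(1/5) = 25. Minimum is 6/5 at row 1 (u1 leaves); pivot element 5.
Pivot on row 1; the z-row RHS becomes 10 − (-18/5)·(6/5) = 358/25.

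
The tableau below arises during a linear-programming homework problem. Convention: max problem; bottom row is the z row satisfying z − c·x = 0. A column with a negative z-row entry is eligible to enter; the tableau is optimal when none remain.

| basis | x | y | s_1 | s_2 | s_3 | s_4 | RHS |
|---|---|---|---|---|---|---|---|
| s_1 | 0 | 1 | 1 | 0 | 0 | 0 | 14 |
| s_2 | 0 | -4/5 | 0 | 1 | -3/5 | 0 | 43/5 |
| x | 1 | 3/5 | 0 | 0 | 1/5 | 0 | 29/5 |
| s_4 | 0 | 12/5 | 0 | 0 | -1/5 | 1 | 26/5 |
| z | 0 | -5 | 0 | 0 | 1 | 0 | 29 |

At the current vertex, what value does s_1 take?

14

s_1 is basic (row 1); its value is the RHS of that row, 14.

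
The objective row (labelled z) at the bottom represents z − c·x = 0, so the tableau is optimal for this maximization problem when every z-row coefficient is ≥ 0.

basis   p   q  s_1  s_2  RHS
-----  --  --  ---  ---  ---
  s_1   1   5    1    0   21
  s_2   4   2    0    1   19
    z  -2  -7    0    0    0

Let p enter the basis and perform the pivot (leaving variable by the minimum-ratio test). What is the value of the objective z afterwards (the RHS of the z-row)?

19/2

Ratio test on column p — row 1: 21/1 = 21; row 2: 19/4 = 19/4. Minimum is 19/4 at row 2 (s_2 leaves); pivot element 4.
Pivot on row 2; the z-row RHS becomes 0 − (-2)·(19/4) = 19/2.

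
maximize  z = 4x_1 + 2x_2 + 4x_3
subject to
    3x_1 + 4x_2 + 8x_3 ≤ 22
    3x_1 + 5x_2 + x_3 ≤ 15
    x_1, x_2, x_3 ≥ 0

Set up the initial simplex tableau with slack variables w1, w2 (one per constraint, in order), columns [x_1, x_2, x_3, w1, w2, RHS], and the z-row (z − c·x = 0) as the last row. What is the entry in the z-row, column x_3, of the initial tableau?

-4

The z-row carries the negated objective coefficients: the x_3 entry is -4.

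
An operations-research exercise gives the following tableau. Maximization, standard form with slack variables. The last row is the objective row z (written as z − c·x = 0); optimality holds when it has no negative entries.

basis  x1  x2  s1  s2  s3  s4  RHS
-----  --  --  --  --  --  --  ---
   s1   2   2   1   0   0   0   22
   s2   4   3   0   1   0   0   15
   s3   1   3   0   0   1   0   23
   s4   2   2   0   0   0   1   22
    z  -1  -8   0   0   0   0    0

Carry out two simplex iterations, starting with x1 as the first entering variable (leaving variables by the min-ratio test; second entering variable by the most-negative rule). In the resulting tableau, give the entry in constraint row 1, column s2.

-2/3

Ratio test on column x1 — row 1: 22/2 = 11; row 2: 15/4 = 15/4; row 3: 23/1 = 23; row 4: 22/2 = 11. Minimum is 15/4 at row 2 (s2 leaves); pivot element 4.
Divide row 2 by 4; eliminate column x1 from the other rows.
Second iteration: most negative z-row entry is -29/4 in column x2, so x2 enters.
Ratio test on column x2 — row 1: (29/2)/(1/2) = 29; row 2: (15/4)/(3/4) = 5; row 3: (77/4)/(9/4) = 77/9; row 4: (29/2)/(1/2) = 29. Minimum is 5 at row 2 (x1 leaves); pivot element 3/4.
Divide row 2 by 3/4; eliminate column x2 from the other rows.
After both pivots, the entry at constraint row 1, column s2 is -2/3.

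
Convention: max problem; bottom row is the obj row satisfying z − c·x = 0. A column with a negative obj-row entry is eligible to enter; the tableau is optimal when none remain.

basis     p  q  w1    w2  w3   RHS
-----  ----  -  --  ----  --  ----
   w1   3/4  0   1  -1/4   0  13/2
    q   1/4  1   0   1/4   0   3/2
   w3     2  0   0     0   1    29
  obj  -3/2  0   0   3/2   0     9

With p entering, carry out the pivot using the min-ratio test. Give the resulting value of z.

Ratio test on column p — row 1: (13/2)/(3/4) = 26/3; row 2: (3/2)/(1/4) = 6; row 3: 29/2 = 29/2. Minimum is 6 at row 2 (q leaves); pivot element 1/4.
Pivot on row 2; the obj-row RHS becomes 9 − (-3/2)·6 = 18.

18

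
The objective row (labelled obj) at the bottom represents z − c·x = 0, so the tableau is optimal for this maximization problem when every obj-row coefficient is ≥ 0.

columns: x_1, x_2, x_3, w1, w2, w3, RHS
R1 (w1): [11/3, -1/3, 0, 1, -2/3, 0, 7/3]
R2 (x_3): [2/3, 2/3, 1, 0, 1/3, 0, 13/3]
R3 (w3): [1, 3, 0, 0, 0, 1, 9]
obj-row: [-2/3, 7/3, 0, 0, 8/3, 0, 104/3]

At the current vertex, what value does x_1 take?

x_1 is not in the basis, so in the current basic feasible solution x_1 = 0.

0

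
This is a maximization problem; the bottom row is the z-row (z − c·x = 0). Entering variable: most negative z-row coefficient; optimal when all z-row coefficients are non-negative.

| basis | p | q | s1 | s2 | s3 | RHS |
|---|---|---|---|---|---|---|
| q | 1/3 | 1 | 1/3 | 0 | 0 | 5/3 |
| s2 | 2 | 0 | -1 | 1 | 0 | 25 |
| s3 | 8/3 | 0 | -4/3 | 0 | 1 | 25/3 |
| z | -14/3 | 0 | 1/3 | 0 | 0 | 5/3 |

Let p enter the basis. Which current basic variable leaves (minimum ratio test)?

Column p entries and ratios — q: (5/3)/(1/3) = 5; s2: 25/2 = 25/2; s3: (25/3)/(8/3) = 25/8.
Smallest ratio is 25/8 in the row of s3, so s3 leaves.

s3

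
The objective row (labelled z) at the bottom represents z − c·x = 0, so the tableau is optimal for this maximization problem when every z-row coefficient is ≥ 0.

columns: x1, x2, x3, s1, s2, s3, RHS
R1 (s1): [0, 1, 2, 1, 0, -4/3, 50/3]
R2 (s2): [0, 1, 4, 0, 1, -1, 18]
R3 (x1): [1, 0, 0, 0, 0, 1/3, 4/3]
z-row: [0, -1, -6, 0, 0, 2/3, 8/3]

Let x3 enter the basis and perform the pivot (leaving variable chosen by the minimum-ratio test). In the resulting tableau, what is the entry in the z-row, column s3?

-5/6

Ratio test on column x3 — row 1: (50/3)/2 = 25/3; row 2: 18/4 = 9/2; row 3: entry 0 ≤ 0. Minimum is 9/2 at row 2 (s2 leaves); pivot element 4.
Divide row 2 by 4; eliminate column x3 from the other rows.
z-row update in column s3: 2/3 − (-6)·(-1/4) = -5/6.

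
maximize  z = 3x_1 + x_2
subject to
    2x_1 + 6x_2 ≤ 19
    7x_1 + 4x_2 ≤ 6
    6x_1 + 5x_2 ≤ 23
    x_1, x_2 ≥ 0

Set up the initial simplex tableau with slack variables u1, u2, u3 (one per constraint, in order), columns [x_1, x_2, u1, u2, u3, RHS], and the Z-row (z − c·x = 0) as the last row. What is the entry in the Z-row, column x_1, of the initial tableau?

The Z-row carries the negated objective coefficients: the x_1 entry is -3.

-3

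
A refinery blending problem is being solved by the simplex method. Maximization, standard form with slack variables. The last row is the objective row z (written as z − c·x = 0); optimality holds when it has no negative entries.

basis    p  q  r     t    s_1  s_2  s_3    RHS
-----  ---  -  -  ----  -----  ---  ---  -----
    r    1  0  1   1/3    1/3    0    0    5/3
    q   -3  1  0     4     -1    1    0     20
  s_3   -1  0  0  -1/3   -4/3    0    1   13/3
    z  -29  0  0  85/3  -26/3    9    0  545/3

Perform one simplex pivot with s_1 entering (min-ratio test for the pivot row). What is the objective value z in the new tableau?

Ratio test on column s_1 — row 1: (5/3)/(1/3) = 5; row 2: entry -1 ≤ 0; row 3: entry -4/3 ≤ 0. Minimum is 5 at row 1 (r leaves); pivot element 1/3.
Pivot on row 1; the z-row RHS becomes 545/3 − (-26/3)·5 = 225.

225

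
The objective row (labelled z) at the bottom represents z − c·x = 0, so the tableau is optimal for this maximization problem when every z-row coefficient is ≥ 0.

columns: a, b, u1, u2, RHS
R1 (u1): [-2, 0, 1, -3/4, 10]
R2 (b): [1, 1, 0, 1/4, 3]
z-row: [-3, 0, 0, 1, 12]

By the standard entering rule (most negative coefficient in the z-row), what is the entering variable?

a

Negative z-row entries: a: -3.
The most negative is -3 in column a, so a enters.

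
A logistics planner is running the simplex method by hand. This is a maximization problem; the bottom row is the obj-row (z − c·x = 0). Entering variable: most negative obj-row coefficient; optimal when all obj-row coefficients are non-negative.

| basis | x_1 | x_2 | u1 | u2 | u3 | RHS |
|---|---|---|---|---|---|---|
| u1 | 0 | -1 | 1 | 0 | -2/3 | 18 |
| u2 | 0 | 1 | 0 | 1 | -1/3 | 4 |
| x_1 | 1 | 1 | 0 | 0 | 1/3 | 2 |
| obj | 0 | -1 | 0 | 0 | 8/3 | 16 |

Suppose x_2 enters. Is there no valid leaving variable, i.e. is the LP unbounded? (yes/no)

Column x_2 has positive entries in row(s) 2, 3, so the ratio test bounds it — not unbounded.

no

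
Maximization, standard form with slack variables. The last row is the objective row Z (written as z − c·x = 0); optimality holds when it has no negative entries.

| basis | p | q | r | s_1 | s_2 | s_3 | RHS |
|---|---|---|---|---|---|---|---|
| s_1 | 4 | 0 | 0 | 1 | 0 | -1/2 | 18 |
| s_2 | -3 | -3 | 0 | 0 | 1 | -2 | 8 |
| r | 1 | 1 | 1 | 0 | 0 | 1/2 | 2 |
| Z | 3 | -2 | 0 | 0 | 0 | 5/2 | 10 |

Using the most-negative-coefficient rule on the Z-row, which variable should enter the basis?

Negative Z-row entries: q: -2.
The most negative is -2 in column q, so q enters.

q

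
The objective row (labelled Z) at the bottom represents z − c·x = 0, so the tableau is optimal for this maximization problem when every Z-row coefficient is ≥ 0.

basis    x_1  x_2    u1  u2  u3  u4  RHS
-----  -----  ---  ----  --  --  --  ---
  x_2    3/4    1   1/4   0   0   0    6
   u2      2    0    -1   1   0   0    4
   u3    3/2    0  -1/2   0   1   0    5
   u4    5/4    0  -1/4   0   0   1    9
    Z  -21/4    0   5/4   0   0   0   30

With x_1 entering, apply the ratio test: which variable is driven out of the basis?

u2

Column x_1 entries and ratios — x_2: 6/(3/4) = 8; u2: 4/2 = 2; u3: 5/(3/2) = 10/3; u4: 9/(5/4) = 36/5.
Smallest ratio is 2 in the row of u2, so u2 leaves.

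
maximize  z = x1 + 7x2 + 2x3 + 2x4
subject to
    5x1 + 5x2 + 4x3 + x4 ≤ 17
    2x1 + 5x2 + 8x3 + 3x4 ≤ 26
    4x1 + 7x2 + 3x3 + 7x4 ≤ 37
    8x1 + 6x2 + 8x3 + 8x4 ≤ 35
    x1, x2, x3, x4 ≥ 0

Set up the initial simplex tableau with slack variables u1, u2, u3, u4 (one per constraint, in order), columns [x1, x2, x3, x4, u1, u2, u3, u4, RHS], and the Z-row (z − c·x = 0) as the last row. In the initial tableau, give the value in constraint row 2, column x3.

Constraint 2 has coefficient 8 on x3.

8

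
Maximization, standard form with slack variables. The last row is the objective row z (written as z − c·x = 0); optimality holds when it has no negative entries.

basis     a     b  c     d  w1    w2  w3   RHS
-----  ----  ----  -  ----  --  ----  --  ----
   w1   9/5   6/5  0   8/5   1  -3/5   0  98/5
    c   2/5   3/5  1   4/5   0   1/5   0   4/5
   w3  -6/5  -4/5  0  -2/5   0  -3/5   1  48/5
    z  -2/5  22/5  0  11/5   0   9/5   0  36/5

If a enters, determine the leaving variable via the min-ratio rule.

c

Column a entries and ratios — w1: (98/5)/(9/5) = 98/9; c: (4/5)/(2/5) = 2; w3: -6/5 ≤ 0, skip.
Smallest ratio is 2 in the row of c, so c leaves.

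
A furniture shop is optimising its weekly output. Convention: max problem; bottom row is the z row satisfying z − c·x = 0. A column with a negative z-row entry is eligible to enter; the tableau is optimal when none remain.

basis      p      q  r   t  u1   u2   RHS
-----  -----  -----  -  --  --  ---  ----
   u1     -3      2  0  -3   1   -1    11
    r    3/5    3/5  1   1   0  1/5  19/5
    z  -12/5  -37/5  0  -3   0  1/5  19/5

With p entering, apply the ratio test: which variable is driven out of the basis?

Column p entries and ratios — u1: -3 ≤ 0, skip; r: (19/5)/(3/5) = 19/3.
Smallest ratio is 19/3 in the row of r, so r leaves.

r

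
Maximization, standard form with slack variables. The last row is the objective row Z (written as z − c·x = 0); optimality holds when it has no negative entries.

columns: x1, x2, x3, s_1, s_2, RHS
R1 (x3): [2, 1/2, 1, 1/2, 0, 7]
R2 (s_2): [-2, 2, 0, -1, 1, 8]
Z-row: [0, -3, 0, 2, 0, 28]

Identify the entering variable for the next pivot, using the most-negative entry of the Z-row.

x2

Negative Z-row entries: x2: -3.
The most negative is -3 in column x2, so x2 enters.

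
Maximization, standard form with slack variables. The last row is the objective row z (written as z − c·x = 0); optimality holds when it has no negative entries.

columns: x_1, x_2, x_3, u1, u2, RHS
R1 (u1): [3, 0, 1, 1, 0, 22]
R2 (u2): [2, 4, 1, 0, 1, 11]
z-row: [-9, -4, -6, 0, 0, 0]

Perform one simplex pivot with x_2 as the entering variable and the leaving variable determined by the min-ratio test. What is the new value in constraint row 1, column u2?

Ratio test on column x_2 — row 1: entry 0 ≤ 0; row 2: 11/4 = 11/4. Minimum is 11/4 at row 2 (u2 leaves); pivot element 4.
Divide row 2 by 4; eliminate column x_2 from the other rows.
Row 1 update in column u2: 0 − 0·(1/4) = 0.

0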